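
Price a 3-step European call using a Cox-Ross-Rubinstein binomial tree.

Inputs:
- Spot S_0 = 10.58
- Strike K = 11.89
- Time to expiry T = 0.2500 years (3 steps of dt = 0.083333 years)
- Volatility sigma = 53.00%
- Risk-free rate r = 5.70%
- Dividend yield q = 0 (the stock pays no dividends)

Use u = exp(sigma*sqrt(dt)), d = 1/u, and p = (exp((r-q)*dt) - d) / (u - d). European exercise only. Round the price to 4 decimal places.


dt = T/N = 0.083333
u = exp(sigma*sqrt(dt)) = 1.165322; d = 1/u = 0.858132
p = (exp((r-q)*dt) - d) / (u - d) = 0.477324
Discount per step: exp(-r*dt) = 0.995261
Stock lattice S(k, i) with i counting down-moves:
  k=0: S(0,0) = 10.5800
  k=1: S(1,0) = 12.3291; S(1,1) = 9.0790
  k=2: S(2,0) = 14.3674; S(2,1) = 10.5800; S(2,2) = 7.7910
  k=3: S(3,0) = 16.7426; S(3,1) = 12.3291; S(3,2) = 9.0790; S(3,3) = 6.6857
Terminal payoffs V(N, i) = max(S_T - K, 0):
  V(3,0) = 4.852642; V(3,1) = 0.439111; V(3,2) = 0.000000; V(3,3) = 0.000000
Backward induction: V(k, i) = exp(-r*dt) * [p * V(k+1, i) + (1-p) * V(k+1, i+1)].
  V(2,0) = exp(-r*dt) * [p*4.852642 + (1-p)*0.439111] = 2.533734
  V(2,1) = exp(-r*dt) * [p*0.439111 + (1-p)*0.000000] = 0.208605
  V(2,2) = exp(-r*dt) * [p*0.000000 + (1-p)*0.000000] = 0.000000
  V(1,0) = exp(-r*dt) * [p*2.533734 + (1-p)*0.208605] = 1.312198
  V(1,1) = exp(-r*dt) * [p*0.208605 + (1-p)*0.000000] = 0.099101
  V(0,0) = exp(-r*dt) * [p*1.312198 + (1-p)*0.099101] = 0.674928

Answer: Price = V(0,0) = 0.6749


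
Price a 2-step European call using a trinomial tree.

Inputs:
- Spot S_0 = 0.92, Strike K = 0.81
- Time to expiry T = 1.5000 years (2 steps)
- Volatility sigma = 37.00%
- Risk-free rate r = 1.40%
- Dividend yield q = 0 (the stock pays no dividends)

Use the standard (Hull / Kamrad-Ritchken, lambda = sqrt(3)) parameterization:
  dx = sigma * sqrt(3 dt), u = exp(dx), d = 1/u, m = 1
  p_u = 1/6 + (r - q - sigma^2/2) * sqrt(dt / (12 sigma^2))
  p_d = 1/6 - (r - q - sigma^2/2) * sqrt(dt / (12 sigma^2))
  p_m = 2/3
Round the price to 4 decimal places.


Answer: Price = V(0,0) = 0.2207

Derivation:
dt = T/N = 0.750000; dx = sigma*sqrt(3*dt) = 0.555000
u = exp(dx) = 1.741941; d = 1/u = 0.574072
p_u = 0.129876, p_m = 0.666667, p_d = 0.203457
Discount per step: exp(-r*dt) = 0.989555
Stock lattice S(k, j) with j the centered position index:
  k=0: S(0,+0) = 0.9200
  k=1: S(1,-1) = 0.5281; S(1,+0) = 0.9200; S(1,+1) = 1.6026
  k=2: S(2,-2) = 0.3032; S(2,-1) = 0.5281; S(2,+0) = 0.9200; S(2,+1) = 1.6026; S(2,+2) = 2.7916
Terminal payoffs V(N, j) = max(S_T - K, 0):
  V(2,-2) = 0.000000; V(2,-1) = 0.000000; V(2,+0) = 0.110000; V(2,+1) = 0.792586; V(2,+2) = 1.981610
Backward induction: V(k, j) = exp(-r*dt) * [p_u * V(k+1, j+1) + p_m * V(k+1, j) + p_d * V(k+1, j-1)]
  V(1,-1) = exp(-r*dt) * [p_u*0.110000 + p_m*0.000000 + p_d*0.000000] = 0.014137
  V(1,+0) = exp(-r*dt) * [p_u*0.792586 + p_m*0.110000 + p_d*0.000000] = 0.174430
  V(1,+1) = exp(-r*dt) * [p_u*1.981610 + p_m*0.792586 + p_d*0.110000] = 0.799694
  V(0,+0) = exp(-r*dt) * [p_u*0.799694 + p_m*0.174430 + p_d*0.014137] = 0.220695


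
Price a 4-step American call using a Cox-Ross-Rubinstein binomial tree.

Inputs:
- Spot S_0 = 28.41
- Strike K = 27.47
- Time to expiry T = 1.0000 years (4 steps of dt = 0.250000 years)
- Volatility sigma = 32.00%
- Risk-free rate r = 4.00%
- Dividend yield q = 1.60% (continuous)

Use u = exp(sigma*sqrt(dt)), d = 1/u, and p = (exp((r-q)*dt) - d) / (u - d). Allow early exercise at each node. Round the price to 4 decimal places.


dt = T/N = 0.250000
u = exp(sigma*sqrt(dt)) = 1.173511; d = 1/u = 0.852144
p = (exp((r-q)*dt) - d) / (u - d) = 0.478811
Discount per step: exp(-r*dt) = 0.990050
Stock lattice S(k, i) with i counting down-moves:
  k=0: S(0,0) = 28.4100
  k=1: S(1,0) = 33.3394; S(1,1) = 24.2094
  k=2: S(2,0) = 39.1242; S(2,1) = 28.4100; S(2,2) = 20.6299
  k=3: S(3,0) = 45.9127; S(3,1) = 33.3394; S(3,2) = 24.2094; S(3,3) = 17.5796
  k=4: S(4,0) = 53.8790; S(4,1) = 39.1242; S(4,2) = 28.4100; S(4,3) = 20.6299; S(4,4) = 14.9804
Terminal payoffs V(N, i) = max(S_T - K, 0):
  V(4,0) = 26.409022; V(4,1) = 11.654200; V(4,2) = 0.940000; V(4,3) = 0.000000; V(4,4) = 0.000000
Backward induction: V(k, i) = exp(-r*dt) * [p * V(k+1, i) + (1-p) * V(k+1, i+1)]; then take max(V_cont, immediate exercise) for American.
  V(3,0) = exp(-r*dt) * [p*26.409022 + (1-p)*11.654200] = 18.532721; exercise = 18.442674; V(3,0) = max -> 18.532721
  V(3,1) = exp(-r*dt) * [p*11.654200 + (1-p)*0.940000] = 6.009683; exercise = 5.869444; V(3,1) = max -> 6.009683
  V(3,2) = exp(-r*dt) * [p*0.940000 + (1-p)*0.000000] = 0.445604; exercise = 0.000000; V(3,2) = max -> 0.445604
  V(3,3) = exp(-r*dt) * [p*0.000000 + (1-p)*0.000000] = 0.000000; exercise = 0.000000; V(3,3) = max -> 0.000000
  V(2,0) = exp(-r*dt) * [p*18.532721 + (1-p)*6.009683] = 11.886397; exercise = 11.654200; V(2,0) = max -> 11.886397
  V(2,1) = exp(-r*dt) * [p*6.009683 + (1-p)*0.445604] = 3.078807; exercise = 0.940000; V(2,1) = max -> 3.078807
  V(2,2) = exp(-r*dt) * [p*0.445604 + (1-p)*0.000000] = 0.211238; exercise = 0.000000; V(2,2) = max -> 0.211238
  V(1,0) = exp(-r*dt) * [p*11.886397 + (1-p)*3.078807] = 7.223386; exercise = 5.869444; V(1,0) = max -> 7.223386
  V(1,1) = exp(-r*dt) * [p*3.078807 + (1-p)*0.211238] = 1.568499; exercise = 0.000000; V(1,1) = max -> 1.568499
  V(0,0) = exp(-r*dt) * [p*7.223386 + (1-p)*1.568499] = 4.233576; exercise = 0.940000; V(0,0) = max -> 4.233576

Answer: Price = V(0,0) = 4.2336


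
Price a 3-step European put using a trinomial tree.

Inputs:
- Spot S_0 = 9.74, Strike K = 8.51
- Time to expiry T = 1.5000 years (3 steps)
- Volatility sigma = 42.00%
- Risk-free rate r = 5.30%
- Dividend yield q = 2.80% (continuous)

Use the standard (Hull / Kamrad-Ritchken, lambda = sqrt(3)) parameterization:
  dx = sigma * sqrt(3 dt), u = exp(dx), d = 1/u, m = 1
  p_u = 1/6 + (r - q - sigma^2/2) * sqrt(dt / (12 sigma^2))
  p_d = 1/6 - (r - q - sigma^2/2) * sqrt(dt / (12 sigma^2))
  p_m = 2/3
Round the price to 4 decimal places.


Answer: Price = V(0,0) = 1.1000

Derivation:
dt = T/N = 0.500000; dx = sigma*sqrt(3*dt) = 0.514393
u = exp(dx) = 1.672623; d = 1/u = 0.597863
p_u = 0.135951, p_m = 0.666667, p_d = 0.197382
Discount per step: exp(-r*dt) = 0.973848
Stock lattice S(k, j) with j the centered position index:
  k=0: S(0,+0) = 9.7400
  k=1: S(1,-1) = 5.8232; S(1,+0) = 9.7400; S(1,+1) = 16.2913
  k=2: S(2,-2) = 3.4815; S(2,-1) = 5.8232; S(2,+0) = 9.7400; S(2,+1) = 16.2913; S(2,+2) = 27.2493
  k=3: S(3,-3) = 2.0814; S(3,-2) = 3.4815; S(3,-1) = 5.8232; S(3,+0) = 9.7400; S(3,+1) = 16.2913; S(3,+2) = 27.2493; S(3,+3) = 45.5777
Terminal payoffs V(N, j) = max(K - S_T, 0):
  V(3,-3) = 6.428555; V(3,-2) = 5.028527; V(3,-1) = 2.686810; V(3,+0) = 0.000000; V(3,+1) = 0.000000; V(3,+2) = 0.000000; V(3,+3) = 0.000000
Backward induction: V(k, j) = exp(-r*dt) * [p_u * V(k+1, j+1) + p_m * V(k+1, j) + p_d * V(k+1, j-1)]
  V(2,-2) = exp(-r*dt) * [p_u*2.686810 + p_m*5.028527 + p_d*6.428555] = 4.856103
  V(2,-1) = exp(-r*dt) * [p_u*0.000000 + p_m*2.686810 + p_d*5.028527] = 2.710949
  V(2,+0) = exp(-r*dt) * [p_u*0.000000 + p_m*0.000000 + p_d*2.686810] = 0.516460
  V(2,+1) = exp(-r*dt) * [p_u*0.000000 + p_m*0.000000 + p_d*0.000000] = 0.000000
  V(2,+2) = exp(-r*dt) * [p_u*0.000000 + p_m*0.000000 + p_d*0.000000] = 0.000000
  V(1,-1) = exp(-r*dt) * [p_u*0.516460 + p_m*2.710949 + p_d*4.856103] = 2.761855
  V(1,+0) = exp(-r*dt) * [p_u*0.000000 + p_m*0.516460 + p_d*2.710949] = 0.856403
  V(1,+1) = exp(-r*dt) * [p_u*0.000000 + p_m*0.000000 + p_d*0.516460] = 0.099274
  V(0,+0) = exp(-r*dt) * [p_u*0.099274 + p_m*0.856403 + p_d*2.761855] = 1.100033


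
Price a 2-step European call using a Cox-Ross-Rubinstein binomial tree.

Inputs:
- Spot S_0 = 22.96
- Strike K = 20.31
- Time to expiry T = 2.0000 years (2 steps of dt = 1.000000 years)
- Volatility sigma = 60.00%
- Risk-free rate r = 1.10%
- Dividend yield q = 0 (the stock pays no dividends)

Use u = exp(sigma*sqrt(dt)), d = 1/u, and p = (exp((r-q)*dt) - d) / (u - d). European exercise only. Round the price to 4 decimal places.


Answer: Price = V(0,0) = 8.4083

Derivation:
dt = T/N = 1.000000
u = exp(sigma*sqrt(dt)) = 1.822119; d = 1/u = 0.548812
p = (exp((r-q)*dt) - d) / (u - d) = 0.363030
Discount per step: exp(-r*dt) = 0.989060
Stock lattice S(k, i) with i counting down-moves:
  k=0: S(0,0) = 22.9600
  k=1: S(1,0) = 41.8358; S(1,1) = 12.6007
  k=2: S(2,0) = 76.2299; S(2,1) = 22.9600; S(2,2) = 6.9154
Terminal payoffs V(N, i) = max(S_T - K, 0):
  V(2,0) = 55.919885; V(2,1) = 2.650000; V(2,2) = 0.000000
Backward induction: V(k, i) = exp(-r*dt) * [p * V(k+1, i) + (1-p) * V(k+1, i+1)].
  V(1,0) = exp(-r*dt) * [p*55.919885 + (1-p)*2.650000] = 21.748033
  V(1,1) = exp(-r*dt) * [p*2.650000 + (1-p)*0.000000] = 0.951506
  V(0,0) = exp(-r*dt) * [p*21.748033 + (1-p)*0.951506] = 8.408274


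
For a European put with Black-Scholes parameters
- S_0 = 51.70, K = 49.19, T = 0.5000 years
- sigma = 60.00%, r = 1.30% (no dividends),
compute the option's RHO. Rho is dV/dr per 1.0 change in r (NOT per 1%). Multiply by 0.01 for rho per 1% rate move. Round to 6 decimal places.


d1 = 0.3447556404; d2 = -0.0795084283
phi(d1) = 0.3759245732; exp(-qT) = 1.0000000000; exp(-rT) = 0.9935210793
N(-d2) = 0.5316858860
Rho = -K*T*exp(-rT)*N(-d2) = -49.1900 * 0.5000 * 0.9935210793 * 0.5316858860 = -12.992091

Answer: Rho = -12.992091


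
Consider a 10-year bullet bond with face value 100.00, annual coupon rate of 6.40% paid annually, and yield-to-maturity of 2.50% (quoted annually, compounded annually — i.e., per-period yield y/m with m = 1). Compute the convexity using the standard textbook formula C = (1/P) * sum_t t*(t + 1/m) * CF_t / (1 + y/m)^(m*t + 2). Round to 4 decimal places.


Answer: Convexity = 77.5021

Derivation:
Coupon per period c = face * coupon_rate / m = 6.400000
Periods per year m = 1; per-period yield y/m = 0.025000
Number of cashflows N = 10
Cashflows (t years, CF_t, discount factor 1/(1+y/m)^(m*t), PV):
  t = 1.0000: CF_t = 6.400000, DF = 0.975610, PV = 6.243902
  t = 2.0000: CF_t = 6.400000, DF = 0.951814, PV = 6.091612
  t = 3.0000: CF_t = 6.400000, DF = 0.928599, PV = 5.943036
  t = 4.0000: CF_t = 6.400000, DF = 0.905951, PV = 5.798084
  t = 5.0000: CF_t = 6.400000, DF = 0.883854, PV = 5.656667
  t = 6.0000: CF_t = 6.400000, DF = 0.862297, PV = 5.518700
  t = 7.0000: CF_t = 6.400000, DF = 0.841265, PV = 5.384098
  t = 8.0000: CF_t = 6.400000, DF = 0.820747, PV = 5.252778
  t = 9.0000: CF_t = 6.400000, DF = 0.800728, PV = 5.124662
  t = 10.0000: CF_t = 106.400000, DF = 0.781198, PV = 83.119510
Price P = sum_t PV_t = 134.133049
Convexity numerator sum_t t*(t + 1/m) * CF_t / (1+y/m)^(m*t + 2):
  t = 1.0000: term = 11.886072
  t = 2.0000: term = 34.788505
  t = 3.0000: term = 67.880009
  t = 4.0000: term = 110.373999
  t = 5.0000: term = 161.522925
  t = 6.0000: term = 220.616678
  t = 7.0000: term = 286.981045
  t = 8.0000: term = 359.976224
  t = 9.0000: term = 438.995395
  t = 10.0000: term = 8702.578079
Convexity = (1/P) * sum = 10395.598930 / 134.133049 = 77.502144


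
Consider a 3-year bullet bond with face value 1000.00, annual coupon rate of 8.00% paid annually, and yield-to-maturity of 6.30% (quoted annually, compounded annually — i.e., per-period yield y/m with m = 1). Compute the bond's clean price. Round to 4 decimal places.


Answer: Price = 1045.1902

Derivation:
Coupon per period c = face * coupon_rate / m = 80.000000
Periods per year m = 1; per-period yield y/m = 0.063000
Number of cashflows N = 3
Cashflows (t years, CF_t, discount factor 1/(1+y/m)^(m*t), PV):
  t = 1.0000: CF_t = 80.000000, DF = 0.940734, PV = 75.258702
  t = 2.0000: CF_t = 80.000000, DF = 0.884980, PV = 70.798402
  t = 3.0000: CF_t = 1080.000000, DF = 0.832531, PV = 899.133051
Price P = sum_t PV_t = 1045.190155


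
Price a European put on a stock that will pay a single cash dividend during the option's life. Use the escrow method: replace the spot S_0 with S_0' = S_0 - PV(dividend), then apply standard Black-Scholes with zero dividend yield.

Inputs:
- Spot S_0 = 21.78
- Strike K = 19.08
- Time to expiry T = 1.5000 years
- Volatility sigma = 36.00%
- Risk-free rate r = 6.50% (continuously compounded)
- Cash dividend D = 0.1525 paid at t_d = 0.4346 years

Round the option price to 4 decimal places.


Answer: Price = 1.6515

Derivation:
PV(D) = D * exp(-r * t_d) = 0.1525 * 0.97214627 = 0.14825231
S_0' = S_0 - PV(D) = 21.7800 - 0.14825231 = 21.63174769
d1 = (ln(S_0'/K) + (r + sigma^2/2)*T) / (sigma*sqrt(T)) = 0.72627682
d2 = d1 - sigma*sqrt(T) = 0.28536866
exp(-rT) = 0.90710234
N(-d1) = 0.23383454; N(-d2) = 0.38768086
P = K * exp(-rT) * N(-d2) - S_0' * N(-d1) = 19.0800 * 0.90710234 * 0.38768086 - 21.63174769 * 0.23383454 = 1.6515


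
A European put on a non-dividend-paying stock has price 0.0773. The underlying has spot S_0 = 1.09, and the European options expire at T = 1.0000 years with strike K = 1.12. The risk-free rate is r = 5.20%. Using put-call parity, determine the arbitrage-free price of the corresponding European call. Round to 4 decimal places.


Answer: Call price = 0.1041

Derivation:
Put-call parity: C - P = S_0 * exp(-qT) - K * exp(-rT).
S_0 * exp(-qT) = 1.0900 * 1.00000000 = 1.09000000
K * exp(-rT) = 1.1200 * 0.94932887 = 1.06324833
C = P + S*exp(-qT) - K*exp(-rT)
C = 0.0773 + 1.09000000 - 1.06324833 = 0.1041


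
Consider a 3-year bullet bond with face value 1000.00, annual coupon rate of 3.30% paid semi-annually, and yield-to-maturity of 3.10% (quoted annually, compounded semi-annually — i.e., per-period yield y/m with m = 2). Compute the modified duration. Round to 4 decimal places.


Answer: Modified duration = 2.8373

Derivation:
Coupon per period c = face * coupon_rate / m = 16.500000
Periods per year m = 2; per-period yield y/m = 0.015500
Number of cashflows N = 6
Cashflows (t years, CF_t, discount factor 1/(1+y/m)^(m*t), PV):
  t = 0.5000: CF_t = 16.500000, DF = 0.984737, PV = 16.248154
  t = 1.0000: CF_t = 16.500000, DF = 0.969706, PV = 16.000151
  t = 1.5000: CF_t = 16.500000, DF = 0.954905, PV = 15.755934
  t = 2.0000: CF_t = 16.500000, DF = 0.940330, PV = 15.515445
  t = 2.5000: CF_t = 16.500000, DF = 0.925977, PV = 15.278626
  t = 3.0000: CF_t = 1016.500000, DF = 0.911844, PV = 926.889189
Price P = sum_t PV_t = 1005.687499
First compute Macaulay numerator sum_t t * PV_t:
  t * PV_t at t = 0.5000: 8.124077
  t * PV_t at t = 1.0000: 16.000151
  t * PV_t at t = 1.5000: 23.633901
  t * PV_t at t = 2.0000: 31.030890
  t * PV_t at t = 2.5000: 38.196565
  t * PV_t at t = 3.0000: 2780.667566
Macaulay duration D = 2897.653151 / 1005.687499 = 2.881266
Modified duration = D / (1 + y/m) = 2.881266 / (1 + 0.015500) = 2.837288


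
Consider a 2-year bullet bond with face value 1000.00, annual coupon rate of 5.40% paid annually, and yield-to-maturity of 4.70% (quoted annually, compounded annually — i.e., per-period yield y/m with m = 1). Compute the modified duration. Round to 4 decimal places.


Answer: Modified duration = 1.8616

Derivation:
Coupon per period c = face * coupon_rate / m = 54.000000
Periods per year m = 1; per-period yield y/m = 0.047000
Number of cashflows N = 2
Cashflows (t years, CF_t, discount factor 1/(1+y/m)^(m*t), PV):
  t = 1.0000: CF_t = 54.000000, DF = 0.955110, PV = 51.575931
  t = 2.0000: CF_t = 1054.000000, DF = 0.912235, PV = 961.495481
Price P = sum_t PV_t = 1013.071412
First compute Macaulay numerator sum_t t * PV_t:
  t * PV_t at t = 1.0000: 51.575931
  t * PV_t at t = 2.0000: 1922.990962
Macaulay duration D = 1974.566894 / 1013.071412 = 1.949090
Modified duration = D / (1 + y/m) = 1.949090 / (1 + 0.047000) = 1.861595


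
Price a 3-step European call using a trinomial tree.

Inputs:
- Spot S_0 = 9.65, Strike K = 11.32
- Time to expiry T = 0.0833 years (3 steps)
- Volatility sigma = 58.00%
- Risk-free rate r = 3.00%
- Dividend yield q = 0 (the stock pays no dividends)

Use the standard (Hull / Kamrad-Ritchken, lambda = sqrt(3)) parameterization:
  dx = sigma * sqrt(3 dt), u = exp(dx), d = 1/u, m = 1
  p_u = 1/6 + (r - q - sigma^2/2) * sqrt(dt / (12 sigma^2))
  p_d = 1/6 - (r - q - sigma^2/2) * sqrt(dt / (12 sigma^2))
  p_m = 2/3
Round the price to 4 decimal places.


dt = T/N = 0.027767; dx = sigma*sqrt(3*dt) = 0.167398
u = exp(dx) = 1.182225; d = 1/u = 0.845863
p_u = 0.155205, p_m = 0.666667, p_d = 0.178128
Discount per step: exp(-r*dt) = 0.999167
Stock lattice S(k, j) with j the centered position index:
  k=0: S(0,+0) = 9.6500
  k=1: S(1,-1) = 8.1626; S(1,+0) = 9.6500; S(1,+1) = 11.4085
  k=2: S(2,-2) = 6.9044; S(2,-1) = 8.1626; S(2,+0) = 9.6500; S(2,+1) = 11.4085; S(2,+2) = 13.4874
  k=3: S(3,-3) = 5.8402; S(3,-2) = 6.9044; S(3,-1) = 8.1626; S(3,+0) = 9.6500; S(3,+1) = 11.4085; S(3,+2) = 13.4874; S(3,+3) = 15.9451
Terminal payoffs V(N, j) = max(S_T - K, 0):
  V(3,-3) = 0.000000; V(3,-2) = 0.000000; V(3,-1) = 0.000000; V(3,+0) = 0.000000; V(3,+1) = 0.088469; V(3,+2) = 2.167375; V(3,+3) = 4.625110
Backward induction: V(k, j) = exp(-r*dt) * [p_u * V(k+1, j+1) + p_m * V(k+1, j) + p_d * V(k+1, j-1)]
  V(2,-2) = exp(-r*dt) * [p_u*0.000000 + p_m*0.000000 + p_d*0.000000] = 0.000000
  V(2,-1) = exp(-r*dt) * [p_u*0.000000 + p_m*0.000000 + p_d*0.000000] = 0.000000
  V(2,+0) = exp(-r*dt) * [p_u*0.088469 + p_m*0.000000 + p_d*0.000000] = 0.013719
  V(2,+1) = exp(-r*dt) * [p_u*2.167375 + p_m*0.088469 + p_d*0.000000] = 0.395038
  V(2,+2) = exp(-r*dt) * [p_u*4.625110 + p_m*2.167375 + p_d*0.088469] = 2.176702
  V(1,-1) = exp(-r*dt) * [p_u*0.013719 + p_m*0.000000 + p_d*0.000000] = 0.002128
  V(1,+0) = exp(-r*dt) * [p_u*0.395038 + p_m*0.013719 + p_d*0.000000] = 0.070399
  V(1,+1) = exp(-r*dt) * [p_u*2.176702 + p_m*0.395038 + p_d*0.013719] = 0.603134
  V(0,+0) = exp(-r*dt) * [p_u*0.603134 + p_m*0.070399 + p_d*0.002128] = 0.140804

Answer: Price = V(0,0) = 0.1408


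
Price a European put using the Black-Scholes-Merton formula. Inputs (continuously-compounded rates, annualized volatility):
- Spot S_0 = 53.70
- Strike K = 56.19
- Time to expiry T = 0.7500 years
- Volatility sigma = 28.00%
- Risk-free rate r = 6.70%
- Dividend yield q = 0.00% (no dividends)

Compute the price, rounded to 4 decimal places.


d1 = (ln(S/K) + (r - q + 0.5*sigma^2) * T) / (sigma * sqrt(T)) = 0.14155060
d2 = d1 - sigma * sqrt(T) = -0.10093651
exp(-rT) = 0.95099165; exp(-qT) = 1.00000000
P = K * exp(-rT) * N(-d2) - S_0 * exp(-qT) * N(-d1)
N(-d1) = 0.44371749; N(-d2) = 0.54019957
P = 56.1900 * 0.95099165 * 0.54019957 - 53.7000 * 1.00000000 * 0.44371749 = 5.0386

Answer: Price = 5.0386


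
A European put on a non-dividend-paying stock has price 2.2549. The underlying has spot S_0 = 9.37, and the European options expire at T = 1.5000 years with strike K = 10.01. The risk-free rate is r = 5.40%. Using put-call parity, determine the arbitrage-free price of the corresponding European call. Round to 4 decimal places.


Answer: Call price = 2.3937

Derivation:
Put-call parity: C - P = S_0 * exp(-qT) - K * exp(-rT).
S_0 * exp(-qT) = 9.3700 * 1.00000000 = 9.37000000
K * exp(-rT) = 10.0100 * 0.92219369 = 9.23115885
C = P + S*exp(-qT) - K*exp(-rT)
C = 2.2549 + 9.37000000 - 9.23115885 = 2.3937


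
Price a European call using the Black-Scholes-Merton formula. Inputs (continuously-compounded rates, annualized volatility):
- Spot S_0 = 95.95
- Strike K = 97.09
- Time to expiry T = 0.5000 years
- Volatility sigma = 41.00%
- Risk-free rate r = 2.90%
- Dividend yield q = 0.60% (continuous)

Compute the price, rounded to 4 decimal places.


Answer: Price = 11.0124

Derivation:
d1 = (ln(S/K) + (r - q + 0.5*sigma^2) * T) / (sigma * sqrt(T)) = 0.14388360
d2 = d1 - sigma * sqrt(T) = -0.14603018
exp(-rT) = 0.98560462; exp(-qT) = 0.99700450
C = S_0 * exp(-qT) * N(d1) - K * exp(-rT) * N(d2)
N(d1) = 0.55720381; N(d2) = 0.44194878
C = 95.9500 * 0.99700450 * 0.55720381 - 97.0900 * 0.98560462 * 0.44194878 = 11.0124


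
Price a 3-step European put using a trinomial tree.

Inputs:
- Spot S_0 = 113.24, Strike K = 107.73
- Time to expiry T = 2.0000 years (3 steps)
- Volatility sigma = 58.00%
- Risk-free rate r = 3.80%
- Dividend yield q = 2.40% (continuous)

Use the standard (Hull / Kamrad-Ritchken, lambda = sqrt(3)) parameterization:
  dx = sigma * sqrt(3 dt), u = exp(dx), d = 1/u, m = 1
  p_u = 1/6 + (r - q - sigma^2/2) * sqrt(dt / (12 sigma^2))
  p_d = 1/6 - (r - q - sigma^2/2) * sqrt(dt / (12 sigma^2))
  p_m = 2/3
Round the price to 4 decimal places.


dt = T/N = 0.666667; dx = sigma*sqrt(3*dt) = 0.820244
u = exp(dx) = 2.271054; d = 1/u = 0.440324
p_u = 0.104002, p_m = 0.666667, p_d = 0.229331
Discount per step: exp(-r*dt) = 0.974985
Stock lattice S(k, j) with j the centered position index:
  k=0: S(0,+0) = 113.2400
  k=1: S(1,-1) = 49.8623; S(1,+0) = 113.2400; S(1,+1) = 257.1741
  k=2: S(2,-2) = 21.9556; S(2,-1) = 49.8623; S(2,+0) = 113.2400; S(2,+1) = 257.1741; S(2,+2) = 584.0562
  k=3: S(3,-3) = 9.6676; S(3,-2) = 21.9556; S(3,-1) = 49.8623; S(3,+0) = 113.2400; S(3,+1) = 257.1741; S(3,+2) = 584.0562; S(3,+3) = 1326.4229
Terminal payoffs V(N, j) = max(K - S_T, 0):
  V(3,-3) = 98.062422; V(3,-2) = 85.774411; V(3,-1) = 57.867681; V(3,+0) = 0.000000; V(3,+1) = 0.000000; V(3,+2) = 0.000000; V(3,+3) = 0.000000
Backward induction: V(k, j) = exp(-r*dt) * [p_u * V(k+1, j+1) + p_m * V(k+1, j) + p_d * V(k+1, j-1)]
  V(2,-2) = exp(-r*dt) * [p_u*57.867681 + p_m*85.774411 + p_d*98.062422] = 83.546517
  V(2,-1) = exp(-r*dt) * [p_u*0.000000 + p_m*57.867681 + p_d*85.774411] = 56.792070
  V(2,+0) = exp(-r*dt) * [p_u*0.000000 + p_m*0.000000 + p_d*57.867681] = 12.938878
  V(2,+1) = exp(-r*dt) * [p_u*0.000000 + p_m*0.000000 + p_d*0.000000] = 0.000000
  V(2,+2) = exp(-r*dt) * [p_u*0.000000 + p_m*0.000000 + p_d*0.000000] = 0.000000
  V(1,-1) = exp(-r*dt) * [p_u*12.938878 + p_m*56.792070 + p_d*83.546517] = 56.906802
  V(1,+0) = exp(-r*dt) * [p_u*0.000000 + p_m*12.938878 + p_d*56.792070] = 21.108519
  V(1,+1) = exp(-r*dt) * [p_u*0.000000 + p_m*0.000000 + p_d*12.938878] = 2.893058
  V(0,+0) = exp(-r*dt) * [p_u*2.893058 + p_m*21.108519 + p_d*56.906802] = 26.737714

Answer: Price = V(0,0) = 26.7377


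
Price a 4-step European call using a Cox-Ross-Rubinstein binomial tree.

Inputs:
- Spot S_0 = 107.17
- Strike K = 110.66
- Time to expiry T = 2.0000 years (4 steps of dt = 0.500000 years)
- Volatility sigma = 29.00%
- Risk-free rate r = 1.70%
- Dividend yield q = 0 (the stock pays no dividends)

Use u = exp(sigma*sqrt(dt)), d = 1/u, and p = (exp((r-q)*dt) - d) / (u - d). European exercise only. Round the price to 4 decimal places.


Answer: Price = V(0,0) = 17.0349

Derivation:
dt = T/N = 0.500000
u = exp(sigma*sqrt(dt)) = 1.227600; d = 1/u = 0.814598
p = (exp((r-q)*dt) - d) / (u - d) = 0.469582
Discount per step: exp(-r*dt) = 0.991536
Stock lattice S(k, i) with i counting down-moves:
  k=0: S(0,0) = 107.1700
  k=1: S(1,0) = 131.5619; S(1,1) = 87.3004
  k=2: S(2,0) = 161.5054; S(2,1) = 107.1700; S(2,2) = 71.1147
  k=3: S(3,0) = 198.2640; S(3,1) = 131.5619; S(3,2) = 87.3004; S(3,3) = 57.9299
  k=4: S(4,0) = 243.3888; S(4,1) = 161.5054; S(4,2) = 107.1700; S(4,3) = 71.1147; S(4,4) = 47.1896
Terminal payoffs V(N, i) = max(S_T - K, 0):
  V(4,0) = 132.728815; V(4,1) = 50.845354; V(4,2) = 0.000000; V(4,3) = 0.000000; V(4,4) = 0.000000
Backward induction: V(k, i) = exp(-r*dt) * [p * V(k+1, i) + (1-p) * V(k+1, i+1)].
  V(3,0) = exp(-r*dt) * [p*132.728815 + (1-p)*50.845354] = 88.540581
  V(3,1) = exp(-r*dt) * [p*50.845354 + (1-p)*0.000000] = 23.673995
  V(3,2) = exp(-r*dt) * [p*0.000000 + (1-p)*0.000000] = 0.000000
  V(3,3) = exp(-r*dt) * [p*0.000000 + (1-p)*0.000000] = 0.000000
  V(2,0) = exp(-r*dt) * [p*88.540581 + (1-p)*23.673995] = 53.676009
  V(2,1) = exp(-r*dt) * [p*23.673995 + (1-p)*0.000000] = 11.022797
  V(2,2) = exp(-r*dt) * [p*0.000000 + (1-p)*0.000000] = 0.000000
  V(1,0) = exp(-r*dt) * [p*53.676009 + (1-p)*11.022797] = 30.789170
  V(1,1) = exp(-r*dt) * [p*11.022797 + (1-p)*0.000000] = 5.132301
  V(0,0) = exp(-r*dt) * [p*30.789170 + (1-p)*5.132301] = 17.034901


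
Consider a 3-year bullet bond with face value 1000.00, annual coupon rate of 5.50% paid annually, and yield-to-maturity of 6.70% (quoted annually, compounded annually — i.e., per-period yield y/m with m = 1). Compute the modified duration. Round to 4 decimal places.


Coupon per period c = face * coupon_rate / m = 55.000000
Periods per year m = 1; per-period yield y/m = 0.067000
Number of cashflows N = 3
Cashflows (t years, CF_t, discount factor 1/(1+y/m)^(m*t), PV):
  t = 1.0000: CF_t = 55.000000, DF = 0.937207, PV = 51.546392
  t = 2.0000: CF_t = 55.000000, DF = 0.878357, PV = 48.309646
  t = 3.0000: CF_t = 1055.000000, DF = 0.823203, PV = 868.478760
Price P = sum_t PV_t = 968.334797
First compute Macaulay numerator sum_t t * PV_t:
  t * PV_t at t = 1.0000: 51.546392
  t * PV_t at t = 2.0000: 96.619291
  t * PV_t at t = 3.0000: 2605.436279
Macaulay duration D = 2753.601962 / 968.334797 = 2.843647
Modified duration = D / (1 + y/m) = 2.843647 / (1 + 0.067000) = 2.665086

Answer: Modified duration = 2.6651


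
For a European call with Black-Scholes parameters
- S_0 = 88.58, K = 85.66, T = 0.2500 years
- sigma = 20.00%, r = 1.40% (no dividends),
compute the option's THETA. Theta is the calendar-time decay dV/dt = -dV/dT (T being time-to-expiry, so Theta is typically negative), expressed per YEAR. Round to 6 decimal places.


d1 = 0.4202012631; d2 = 0.3202012631
phi(d1) = 0.3652317907; exp(-qT) = 1.0000000000; exp(-rT) = 0.9965061179
Theta = -S*exp(-qT)*phi(d1)*sigma/(2*sqrt(T)) - r*K*exp(-rT)*N(d2) + q*S*exp(-qT)*N(d1)
N(d1) = 0.6628307839; N(d2) = 0.6255921171; sqrt(T) = 0.5000000000
Term 1 = -88.5800 * 1.0000000000 * 0.3652317907 * 0.2000 / (2 * 0.5000000000) = -6.4704464040
Term 2 = -0.0140 * 85.6600 * 0.9965061179 * 0.6255921171 = -0.7476138576
Term 3 = 0 (no dividend yield, q = 0)
Theta = -6.4704464040 + (-0.7476138576) + (0.0000000000) = -7.218060

Answer: Theta = -7.218060


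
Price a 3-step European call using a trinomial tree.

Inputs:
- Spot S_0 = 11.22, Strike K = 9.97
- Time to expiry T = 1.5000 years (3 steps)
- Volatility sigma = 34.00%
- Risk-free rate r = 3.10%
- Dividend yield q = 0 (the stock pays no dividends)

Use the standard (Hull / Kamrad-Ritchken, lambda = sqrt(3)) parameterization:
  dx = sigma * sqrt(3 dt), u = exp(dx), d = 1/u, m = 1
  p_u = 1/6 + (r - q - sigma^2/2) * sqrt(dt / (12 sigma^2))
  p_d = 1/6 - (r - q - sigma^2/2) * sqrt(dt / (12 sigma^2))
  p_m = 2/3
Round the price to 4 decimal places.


Answer: Price = V(0,0) = 2.6991

Derivation:
dt = T/N = 0.500000; dx = sigma*sqrt(3*dt) = 0.416413
u = exp(dx) = 1.516512; d = 1/u = 0.659408
p_u = 0.150577, p_m = 0.666667, p_d = 0.182756
Discount per step: exp(-r*dt) = 0.984620
Stock lattice S(k, j) with j the centered position index:
  k=0: S(0,+0) = 11.2200
  k=1: S(1,-1) = 7.3986; S(1,+0) = 11.2200; S(1,+1) = 17.0153
  k=2: S(2,-2) = 4.8787; S(2,-1) = 7.3986; S(2,+0) = 11.2200; S(2,+1) = 17.0153; S(2,+2) = 25.8039
  k=3: S(3,-3) = 3.2170; S(3,-2) = 4.8787; S(3,-1) = 7.3986; S(3,+0) = 11.2200; S(3,+1) = 17.0153; S(3,+2) = 25.8039; S(3,+3) = 39.1319
Terminal payoffs V(N, j) = max(S_T - K, 0):
  V(3,-3) = 0.000000; V(3,-2) = 0.000000; V(3,-1) = 0.000000; V(3,+0) = 1.250000; V(3,+1) = 7.045270; V(3,+2) = 15.833868; V(3,+3) = 29.161887
Backward induction: V(k, j) = exp(-r*dt) * [p_u * V(k+1, j+1) + p_m * V(k+1, j) + p_d * V(k+1, j-1)]
  V(2,-2) = exp(-r*dt) * [p_u*0.000000 + p_m*0.000000 + p_d*0.000000] = 0.000000
  V(2,-1) = exp(-r*dt) * [p_u*1.250000 + p_m*0.000000 + p_d*0.000000] = 0.185326
  V(2,+0) = exp(-r*dt) * [p_u*7.045270 + p_m*1.250000 + p_d*0.000000] = 1.865055
  V(2,+1) = exp(-r*dt) * [p_u*15.833868 + p_m*7.045270 + p_d*1.250000] = 7.197083
  V(2,+2) = exp(-r*dt) * [p_u*29.161887 + p_m*15.833868 + p_d*7.045270] = 15.984891
  V(1,-1) = exp(-r*dt) * [p_u*1.865055 + p_m*0.185326 + p_d*0.000000] = 0.398165
  V(1,+0) = exp(-r*dt) * [p_u*7.197083 + p_m*1.865055 + p_d*0.185326] = 2.324641
  V(1,+1) = exp(-r*dt) * [p_u*15.984891 + p_m*7.197083 + p_d*1.865055] = 7.429802
  V(0,+0) = exp(-r*dt) * [p_u*7.429802 + p_m*2.324641 + p_d*0.398165] = 2.699122


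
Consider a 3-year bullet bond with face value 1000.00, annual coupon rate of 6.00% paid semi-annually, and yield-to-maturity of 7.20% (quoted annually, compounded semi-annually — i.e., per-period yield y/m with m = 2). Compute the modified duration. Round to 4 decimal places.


Answer: Modified duration = 2.6890

Derivation:
Coupon per period c = face * coupon_rate / m = 30.000000
Periods per year m = 2; per-period yield y/m = 0.036000
Number of cashflows N = 6
Cashflows (t years, CF_t, discount factor 1/(1+y/m)^(m*t), PV):
  t = 0.5000: CF_t = 30.000000, DF = 0.965251, PV = 28.957529
  t = 1.0000: CF_t = 30.000000, DF = 0.931709, PV = 27.951283
  t = 1.5000: CF_t = 30.000000, DF = 0.899333, PV = 26.980003
  t = 2.0000: CF_t = 30.000000, DF = 0.868082, PV = 26.042474
  t = 2.5000: CF_t = 30.000000, DF = 0.837917, PV = 25.137523
  t = 3.0000: CF_t = 1030.000000, DF = 0.808801, PV = 833.064623
Price P = sum_t PV_t = 968.133434
First compute Macaulay numerator sum_t t * PV_t:
  t * PV_t at t = 0.5000: 14.478764
  t * PV_t at t = 1.0000: 27.951283
  t * PV_t at t = 1.5000: 40.470004
  t * PV_t at t = 2.0000: 52.084947
  t * PV_t at t = 2.5000: 62.843807
  t * PV_t at t = 3.0000: 2499.193870
Macaulay duration D = 2697.022676 / 968.133434 = 2.785796
Modified duration = D / (1 + y/m) = 2.785796 / (1 + 0.036000) = 2.688993


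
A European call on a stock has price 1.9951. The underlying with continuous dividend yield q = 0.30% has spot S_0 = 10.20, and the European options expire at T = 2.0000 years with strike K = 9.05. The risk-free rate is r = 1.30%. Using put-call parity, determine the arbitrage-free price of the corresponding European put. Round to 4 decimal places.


Put-call parity: C - P = S_0 * exp(-qT) - K * exp(-rT).
S_0 * exp(-qT) = 10.2000 * 0.99401796 = 10.13898323
K * exp(-rT) = 9.0500 * 0.97433509 = 8.81773256
P = C - S*exp(-qT) + K*exp(-rT)
P = 1.9951 - 10.13898323 + 8.81773256 = 0.6738

Answer: Put price = 0.6738


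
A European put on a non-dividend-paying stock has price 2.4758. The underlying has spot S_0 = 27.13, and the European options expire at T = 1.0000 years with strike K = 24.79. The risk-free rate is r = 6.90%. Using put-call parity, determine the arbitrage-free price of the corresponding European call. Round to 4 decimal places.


Answer: Call price = 6.4686

Derivation:
Put-call parity: C - P = S_0 * exp(-qT) - K * exp(-rT).
S_0 * exp(-qT) = 27.1300 * 1.00000000 = 27.13000000
K * exp(-rT) = 24.7900 * 0.93332668 = 23.13716840
C = P + S*exp(-qT) - K*exp(-rT)
C = 2.4758 + 27.13000000 - 23.13716840 = 6.4686


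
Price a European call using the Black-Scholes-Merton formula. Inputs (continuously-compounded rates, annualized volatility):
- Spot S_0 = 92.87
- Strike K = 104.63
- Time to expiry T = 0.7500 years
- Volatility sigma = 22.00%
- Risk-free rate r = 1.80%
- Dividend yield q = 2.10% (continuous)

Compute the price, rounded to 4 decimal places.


Answer: Price = 2.9280

Derivation:
d1 = (ln(S/K) + (r - q + 0.5*sigma^2) * T) / (sigma * sqrt(T)) = -0.54234002
d2 = d1 - sigma * sqrt(T) = -0.73286561
exp(-rT) = 0.98659072; exp(-qT) = 0.98437338
C = S_0 * exp(-qT) * N(d1) - K * exp(-rT) * N(d2)
N(d1) = 0.29379215; N(d2) = 0.23182020
C = 92.8700 * 0.98437338 * 0.29379215 - 104.6300 * 0.98659072 * 0.23182020 = 2.9280


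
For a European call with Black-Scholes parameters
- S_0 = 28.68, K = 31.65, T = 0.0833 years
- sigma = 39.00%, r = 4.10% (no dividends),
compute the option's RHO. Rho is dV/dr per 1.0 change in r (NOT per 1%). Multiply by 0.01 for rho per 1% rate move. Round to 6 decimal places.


d1 = -0.7887993050; d2 = -0.9013600886
phi(d1) = 0.2922806802; exp(-qT) = 1.0000000000; exp(-rT) = 0.9965905255
N(d2) = 0.1836984474
Rho = K*T*exp(-rT)*N(d2) = 31.6500 * 0.0833 * 0.9965905255 * 0.1836984474 = 0.482660

Answer: Rho = 0.482660


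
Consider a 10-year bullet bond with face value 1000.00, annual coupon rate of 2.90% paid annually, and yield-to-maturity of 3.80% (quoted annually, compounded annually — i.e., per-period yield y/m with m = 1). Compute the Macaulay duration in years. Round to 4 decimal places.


Coupon per period c = face * coupon_rate / m = 29.000000
Periods per year m = 1; per-period yield y/m = 0.038000
Number of cashflows N = 10
Cashflows (t years, CF_t, discount factor 1/(1+y/m)^(m*t), PV):
  t = 1.0000: CF_t = 29.000000, DF = 0.963391, PV = 27.938343
  t = 2.0000: CF_t = 29.000000, DF = 0.928122, PV = 26.915552
  t = 3.0000: CF_t = 29.000000, DF = 0.894145, PV = 25.930204
  t = 4.0000: CF_t = 29.000000, DF = 0.861411, PV = 24.980929
  t = 5.0000: CF_t = 29.000000, DF = 0.829876, PV = 24.066406
  t = 6.0000: CF_t = 29.000000, DF = 0.799495, PV = 23.185362
  t = 7.0000: CF_t = 29.000000, DF = 0.770227, PV = 22.336572
  t = 8.0000: CF_t = 29.000000, DF = 0.742030, PV = 21.518856
  t = 9.0000: CF_t = 29.000000, DF = 0.714865, PV = 20.731075
  t = 10.0000: CF_t = 1029.000000, DF = 0.688694, PV = 708.666396
Price P = sum_t PV_t = 926.269694
Macaulay numerator sum_t t * PV_t:
  t * PV_t at t = 1.0000: 27.938343
  t * PV_t at t = 2.0000: 53.831104
  t * PV_t at t = 3.0000: 77.790613
  t * PV_t at t = 4.0000: 99.923716
  t * PV_t at t = 5.0000: 120.332028
  t * PV_t at t = 6.0000: 139.112171
  t * PV_t at t = 7.0000: 156.356004
  t * PV_t at t = 8.0000: 172.150844
  t * PV_t at t = 9.0000: 186.579672
  t * PV_t at t = 10.0000: 7086.663961
Macaulay duration D = (sum_t t * PV_t) / P = 8120.678455 / 926.269694 = 8.767078

Answer: Macaulay duration = 8.7671 years


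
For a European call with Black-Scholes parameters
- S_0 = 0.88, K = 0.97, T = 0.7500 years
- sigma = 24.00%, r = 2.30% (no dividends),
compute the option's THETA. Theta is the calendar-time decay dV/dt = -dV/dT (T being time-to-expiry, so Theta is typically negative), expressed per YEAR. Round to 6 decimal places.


Answer: Theta = -0.053603

Derivation:
d1 = -0.2815745155; d2 = -0.4894206124
phi(d1) = 0.3834367358; exp(-qT) = 1.0000000000; exp(-rT) = 0.9828979294
Theta = -S*exp(-qT)*phi(d1)*sigma/(2*sqrt(T)) - r*K*exp(-rT)*N(d2) + q*S*exp(-qT)*N(d1)
N(d1) = 0.3891348918; N(d2) = 0.3122719730; sqrt(T) = 0.8660254038
Term 1 = -0.8800 * 1.0000000000 * 0.3834367358 * 0.2400 / (2 * 0.8660254038) = -0.0467548863
Term 2 = -0.0230 * 0.9700 * 0.9828979294 * 0.3122719730 = -0.0068476412
Term 3 = 0 (no dividend yield, q = 0)
Theta = -0.0467548863 + (-0.0068476412) + (0.0000000000) = -0.053603


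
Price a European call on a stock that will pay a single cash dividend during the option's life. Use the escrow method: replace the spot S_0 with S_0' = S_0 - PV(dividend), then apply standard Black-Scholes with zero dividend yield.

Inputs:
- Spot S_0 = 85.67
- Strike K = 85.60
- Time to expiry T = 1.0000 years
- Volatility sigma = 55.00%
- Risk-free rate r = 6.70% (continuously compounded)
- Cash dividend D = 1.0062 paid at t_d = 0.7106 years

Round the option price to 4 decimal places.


PV(D) = D * exp(-r * t_d) = 1.0062 * 0.95350539 = 0.95941712
S_0' = S_0 - PV(D) = 85.6700 - 0.95941712 = 84.71058288
d1 = (ln(S_0'/K) + (r + sigma^2/2)*T) / (sigma*sqrt(T)) = 0.37782774
d2 = d1 - sigma*sqrt(T) = -0.17217226
exp(-rT) = 0.93519520
N(d1) = 0.64722072; N(d2) = 0.43165105
C = S_0' * N(d1) - K * exp(-rT) * N(d2) = 84.71058288 * 0.64722072 - 85.6000 * 0.93519520 * 0.43165105 = 20.2716

Answer: Price = 20.2716


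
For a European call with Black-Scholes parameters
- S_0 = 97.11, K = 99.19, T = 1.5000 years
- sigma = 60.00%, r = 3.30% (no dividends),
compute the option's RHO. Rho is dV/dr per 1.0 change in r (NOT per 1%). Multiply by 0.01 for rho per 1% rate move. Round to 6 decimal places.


d1 = 0.4059446186; d2 = -0.3289023042
phi(d1) = 0.3673889988; exp(-qT) = 1.0000000000; exp(-rT) = 0.9517051581
N(d2) = 0.3711147663
Rho = K*T*exp(-rT)*N(d2) = 99.1900 * 1.5000 * 0.9517051581 * 0.3711147663 = 52.549648

Answer: Rho = 52.549648


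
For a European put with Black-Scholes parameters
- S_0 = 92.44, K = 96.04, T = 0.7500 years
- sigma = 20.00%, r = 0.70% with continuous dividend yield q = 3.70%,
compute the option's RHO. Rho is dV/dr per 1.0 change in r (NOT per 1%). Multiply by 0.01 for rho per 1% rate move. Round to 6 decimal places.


Answer: Rho = -47.933911

Derivation:
d1 = -0.2638778594; d2 = -0.4370829402
phi(d1) = 0.3852918055; exp(-qT) = 0.9726314943; exp(-rT) = 0.9947637572
N(-d2) = 0.6689744005
Rho = -K*T*exp(-rT)*N(-d2) = -96.0400 * 0.7500 * 0.9947637572 * 0.6689744005 = -47.933911


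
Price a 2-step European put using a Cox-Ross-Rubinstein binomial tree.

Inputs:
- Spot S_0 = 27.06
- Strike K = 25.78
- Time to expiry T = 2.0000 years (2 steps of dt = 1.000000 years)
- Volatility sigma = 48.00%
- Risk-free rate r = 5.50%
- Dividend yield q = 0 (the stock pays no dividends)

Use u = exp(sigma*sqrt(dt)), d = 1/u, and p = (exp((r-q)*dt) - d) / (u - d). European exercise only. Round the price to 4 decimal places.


dt = T/N = 1.000000
u = exp(sigma*sqrt(dt)) = 1.616074; d = 1/u = 0.618783
p = (exp((r-q)*dt) - d) / (u - d) = 0.438946
Discount per step: exp(-r*dt) = 0.946485
Stock lattice S(k, i) with i counting down-moves:
  k=0: S(0,0) = 27.0600
  k=1: S(1,0) = 43.7310; S(1,1) = 16.7443
  k=2: S(2,0) = 70.6725; S(2,1) = 27.0600; S(2,2) = 10.3611
Terminal payoffs V(N, i) = max(K - S_T, 0):
  V(2,0) = 0.000000; V(2,1) = 0.000000; V(2,2) = 15.418919
Backward induction: V(k, i) = exp(-r*dt) * [p * V(k+1, i) + (1-p) * V(k+1, i+1)].
  V(1,0) = exp(-r*dt) * [p*0.000000 + (1-p)*0.000000] = 0.000000
  V(1,1) = exp(-r*dt) * [p*0.000000 + (1-p)*15.418919] = 8.187892
  V(0,0) = exp(-r*dt) * [p*0.000000 + (1-p)*8.187892] = 4.348008

Answer: Price = V(0,0) = 4.3480


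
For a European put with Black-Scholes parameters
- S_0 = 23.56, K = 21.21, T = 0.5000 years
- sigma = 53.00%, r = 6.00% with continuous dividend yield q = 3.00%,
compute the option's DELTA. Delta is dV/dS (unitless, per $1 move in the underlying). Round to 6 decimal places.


Answer: Delta = -0.301248

Derivation:
d1 = 0.5077896302; d2 = 0.1330230362
phi(d1) = 0.3506861246; exp(-qT) = 0.9851119396; exp(-rT) = 0.9704455335
N(-d1) = 0.3058004414
Delta = -exp(-qT) * N(-d1) = -0.9851119396 * 0.3058004414 = -0.301248


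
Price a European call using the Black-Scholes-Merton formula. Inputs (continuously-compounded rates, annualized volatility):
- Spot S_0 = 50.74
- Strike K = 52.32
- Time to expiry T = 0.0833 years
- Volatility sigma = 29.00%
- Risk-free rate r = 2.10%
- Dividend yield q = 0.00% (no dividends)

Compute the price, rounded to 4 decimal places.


Answer: Price = 1.0758

Derivation:
d1 = (ln(S/K) + (r - q + 0.5*sigma^2) * T) / (sigma * sqrt(T)) = -0.30361264
d2 = d1 - sigma * sqrt(T) = -0.38731169
exp(-rT) = 0.99825223; exp(-qT) = 1.00000000
C = S_0 * exp(-qT) * N(d1) - K * exp(-rT) * N(d2)
N(d1) = 0.38071151; N(d2) = 0.34926274
C = 50.7400 * 1.00000000 * 0.38071151 - 52.3200 * 0.99825223 * 0.34926274 = 1.0758


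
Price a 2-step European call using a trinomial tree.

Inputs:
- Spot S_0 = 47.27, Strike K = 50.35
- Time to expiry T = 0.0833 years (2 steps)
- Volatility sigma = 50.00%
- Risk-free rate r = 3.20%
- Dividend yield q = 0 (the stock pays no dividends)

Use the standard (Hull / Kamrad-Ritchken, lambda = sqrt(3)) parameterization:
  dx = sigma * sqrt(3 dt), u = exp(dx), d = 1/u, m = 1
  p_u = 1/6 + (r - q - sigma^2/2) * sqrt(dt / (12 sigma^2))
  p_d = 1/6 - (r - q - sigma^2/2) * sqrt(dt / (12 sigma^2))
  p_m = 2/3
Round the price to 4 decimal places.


Answer: Price = V(0,0) = 1.6646

Derivation:
dt = T/N = 0.041650; dx = sigma*sqrt(3*dt) = 0.176741
u = exp(dx) = 1.193322; d = 1/u = 0.837997
p_u = 0.155709, p_m = 0.666667, p_d = 0.177625
Discount per step: exp(-r*dt) = 0.998668
Stock lattice S(k, j) with j the centered position index:
  k=0: S(0,+0) = 47.2700
  k=1: S(1,-1) = 39.6121; S(1,+0) = 47.2700; S(1,+1) = 56.4083
  k=2: S(2,-2) = 33.1948; S(2,-1) = 39.6121; S(2,+0) = 47.2700; S(2,+1) = 56.4083; S(2,+2) = 67.3133
Terminal payoffs V(N, j) = max(S_T - K, 0):
  V(2,-2) = 0.000000; V(2,-1) = 0.000000; V(2,+0) = 0.000000; V(2,+1) = 6.058349; V(2,+2) = 16.963346
Backward induction: V(k, j) = exp(-r*dt) * [p_u * V(k+1, j+1) + p_m * V(k+1, j) + p_d * V(k+1, j-1)]
  V(1,-1) = exp(-r*dt) * [p_u*0.000000 + p_m*0.000000 + p_d*0.000000] = 0.000000
  V(1,+0) = exp(-r*dt) * [p_u*6.058349 + p_m*0.000000 + p_d*0.000000] = 0.942081
  V(1,+1) = exp(-r*dt) * [p_u*16.963346 + p_m*6.058349 + p_d*0.000000] = 6.671342
  V(0,+0) = exp(-r*dt) * [p_u*6.671342 + p_m*0.942081 + p_d*0.000000] = 1.664620
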